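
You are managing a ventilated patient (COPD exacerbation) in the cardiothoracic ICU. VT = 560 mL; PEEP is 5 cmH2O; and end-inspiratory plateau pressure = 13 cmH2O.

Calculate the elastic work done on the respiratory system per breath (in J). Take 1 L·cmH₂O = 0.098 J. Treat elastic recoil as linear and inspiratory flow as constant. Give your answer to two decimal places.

Elastic work ≈ ½ × (Pplat − PEEP) × Vt = 0.5 × (13 − 5) × 0.560 L = 0.5 × 8.0 × 0.560 = 2.24 L·cmH2O.
× 0.098 J/(L·cmH2O) → 0.2195 J.

0.22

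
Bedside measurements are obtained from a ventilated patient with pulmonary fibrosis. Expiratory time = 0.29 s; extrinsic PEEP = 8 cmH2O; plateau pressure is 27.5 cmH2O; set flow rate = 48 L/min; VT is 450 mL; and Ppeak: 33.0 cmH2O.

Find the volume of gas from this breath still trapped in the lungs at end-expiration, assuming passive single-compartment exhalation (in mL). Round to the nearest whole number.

Flow: 48 L/min ÷ 60 = 0.8 L/s.
R = (PIP − Pplat)/V̇ = (33.0 − 27.5) / 0.8 = 5.5/0.8 = 6.875 cmH2O·s/L.
C = Vt/(Pplat − PEEP) = 450.0 / (27.5 − 8) = 450.0/19.5 = 23.077 mL/cmH2O.
τ = R × C = 6.875 × 0.02308 L/cmH2O = 0.1587 s.
Fraction remaining = e^(−Te/τ) = e^(−0.29/0.1587) = 0.1608.
Trapped volume = 450.0 × 0.1608 = 72.36 mL.

72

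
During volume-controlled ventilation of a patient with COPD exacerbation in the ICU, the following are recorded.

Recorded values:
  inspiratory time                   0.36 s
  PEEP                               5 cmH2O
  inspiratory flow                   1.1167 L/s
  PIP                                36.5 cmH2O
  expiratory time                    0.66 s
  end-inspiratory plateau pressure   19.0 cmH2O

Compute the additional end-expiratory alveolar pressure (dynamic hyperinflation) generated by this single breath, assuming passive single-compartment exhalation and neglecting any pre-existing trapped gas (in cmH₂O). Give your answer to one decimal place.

Vt = flow × Ti = 1.1167 L/s × 0.36 s × 1000 mL/L = 402.01 mL.
R = (PIP − Pplat)/V̇ = (36.5 − 19.0) / 1.1167 = 17.5/1.1167 = 15.671 cmH2O·s/L.
C = Vt/(Pplat − PEEP) = 402.01 / (19.0 − 5) = 402.01/14.0 = 28.715 mL/cmH2O.
τ = R × C = 15.671 × 0.02872 L/cmH2O = 0.4501 s.
Fraction remaining = e^(−Te/τ) = e^(−0.66/0.4501) = 0.2308; trapped volume = 402.01 × 0.2308 = 92.784 mL.
Additional alveolar pressure from trapping ≈ V_trapped / C = 92.784 / 28.715 = 3.231 cmH2O.

3.2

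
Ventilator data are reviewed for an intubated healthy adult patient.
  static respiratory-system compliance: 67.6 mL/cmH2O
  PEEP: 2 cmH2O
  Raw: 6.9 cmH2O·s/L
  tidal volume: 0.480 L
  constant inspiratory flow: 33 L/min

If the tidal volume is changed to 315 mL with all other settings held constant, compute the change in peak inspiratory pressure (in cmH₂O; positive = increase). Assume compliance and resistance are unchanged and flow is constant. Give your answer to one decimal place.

-2.4

PIP = Vt/C + R·V̇ + PEEP (constant-flow equation of motion).
Only the elastic term changes: ΔPIP = ΔVt / C = (315 − 480) / 67.6 = -2.441 cmH2O.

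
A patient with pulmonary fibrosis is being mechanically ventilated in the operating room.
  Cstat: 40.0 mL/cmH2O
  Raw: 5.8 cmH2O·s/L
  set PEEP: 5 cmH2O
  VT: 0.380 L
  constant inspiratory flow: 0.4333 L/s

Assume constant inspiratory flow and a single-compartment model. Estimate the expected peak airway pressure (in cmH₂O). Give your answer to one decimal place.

17.0

Equation of motion (constant flow): PIP = Vt/C + R·V̇ + PEEP.
PIP = 380/40.0 + 5.8×0.4333 + 5 = 9.5 + 2.513 + 5 = 17.013 cmH2O.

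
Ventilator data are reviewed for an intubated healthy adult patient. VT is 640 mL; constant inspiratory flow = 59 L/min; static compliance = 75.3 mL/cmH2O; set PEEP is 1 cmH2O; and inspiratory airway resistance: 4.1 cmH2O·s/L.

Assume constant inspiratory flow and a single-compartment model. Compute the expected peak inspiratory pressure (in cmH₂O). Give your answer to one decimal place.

Flow: 59 L/min ÷ 60 = 0.9833 L/s.
Equation of motion (constant flow): PIP = Vt/C + R·V̇ + PEEP.
PIP = 640/75.3 + 4.1×0.9833 + 1 = 8.499 + 4.032 + 1 = 13.531 cmH2O.

13.5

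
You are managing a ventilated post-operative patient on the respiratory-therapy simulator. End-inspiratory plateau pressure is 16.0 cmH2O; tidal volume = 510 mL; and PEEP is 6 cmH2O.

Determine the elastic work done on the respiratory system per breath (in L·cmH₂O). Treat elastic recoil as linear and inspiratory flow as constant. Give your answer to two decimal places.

Elastic work ≈ ½ × (Pplat − PEEP) × Vt = 0.5 × (16.0 − 6) × 0.510 L = 0.5 × 10.0 × 0.510 = 2.55 L·cmH2O.

2.55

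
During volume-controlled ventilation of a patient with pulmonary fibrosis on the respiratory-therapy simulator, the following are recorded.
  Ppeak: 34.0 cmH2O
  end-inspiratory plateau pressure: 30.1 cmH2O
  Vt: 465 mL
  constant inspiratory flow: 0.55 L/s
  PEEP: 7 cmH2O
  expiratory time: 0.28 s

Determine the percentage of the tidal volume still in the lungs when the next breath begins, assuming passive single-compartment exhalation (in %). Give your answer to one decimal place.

R = (PIP − Pplat)/V̇ = (34.0 − 30.1) / 0.55 = 3.9/0.55 = 7.091 cmH2O·s/L.
C = Vt/(Pplat − PEEP) = 465.0 / (30.1 − 7) = 465.0/23.1 = 20.13 mL/cmH2O.
τ = R × C = 7.091 × 0.02013 L/cmH2O = 0.1427 s.
Fraction remaining at end-expiration = e^(−Te/τ) = e^(−0.28/0.1427) = 0.1406 → 14.06%.

14.1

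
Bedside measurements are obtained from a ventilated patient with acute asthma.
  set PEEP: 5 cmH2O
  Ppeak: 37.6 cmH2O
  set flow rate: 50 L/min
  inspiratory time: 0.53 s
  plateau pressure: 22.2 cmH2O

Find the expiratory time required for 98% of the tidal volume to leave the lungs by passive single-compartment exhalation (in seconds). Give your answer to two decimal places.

Flow: 50 L/min ÷ 60 = 0.8333 L/s.
Vt = flow × Ti = 0.8333 L/s × 0.53 s × 1000 mL/L = 441.65 mL.
R = (PIP − Pplat)/V̇ = (37.6 − 22.2) / 0.8333 = 15.4/0.8333 = 18.481 cmH2O·s/L.
C = Vt/(Pplat − PEEP) = 441.65 / (22.2 − 5) = 441.65/17.2 = 25.677 mL/cmH2O.
τ = R × C = 18.481 × 0.02568 L/cmH2O = 0.4746 s.
t = −τ·ln(1 − 0.98) = −0.4746·ln(0.02) = 1.857 s.

1.86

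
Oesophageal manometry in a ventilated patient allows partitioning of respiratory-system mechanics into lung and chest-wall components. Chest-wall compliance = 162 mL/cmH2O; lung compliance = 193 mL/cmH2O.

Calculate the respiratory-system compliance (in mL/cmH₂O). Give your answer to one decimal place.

88.1

Lung and chest wall are elastances in series: 1/Crs = 1/CL + 1/Ccw.
1/Crs = 1/193 + 1/162 = 0.01135.
Crs = 88.106 mL/cmH2O.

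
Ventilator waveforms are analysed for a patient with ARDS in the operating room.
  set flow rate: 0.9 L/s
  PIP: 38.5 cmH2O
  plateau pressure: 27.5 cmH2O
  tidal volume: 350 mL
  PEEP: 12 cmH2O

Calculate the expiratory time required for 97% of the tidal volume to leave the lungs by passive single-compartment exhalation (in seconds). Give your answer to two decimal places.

0.97

R = (PIP − Pplat)/V̇ = (38.5 − 27.5) / 0.9 = 11.0/0.9 = 12.222 cmH2O·s/L.
C = Vt/(Pplat − PEEP) = 350.0 / (27.5 − 12) = 350.0/15.5 = 22.581 mL/cmH2O.
τ = R × C = 12.222 × 0.02258 L/cmH2O = 0.276 s.
t = −τ·ln(1 − 0.97) = −0.276·ln(0.03) = 0.9678 s.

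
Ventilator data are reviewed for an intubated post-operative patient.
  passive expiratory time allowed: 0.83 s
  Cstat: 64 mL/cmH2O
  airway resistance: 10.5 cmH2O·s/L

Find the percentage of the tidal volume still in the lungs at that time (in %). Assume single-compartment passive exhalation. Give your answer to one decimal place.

29.1

τ = R × C = 10.5 × 64 mL/cmH2O = 10.5 × 0.064 L/cmH2O = 0.672 s.
Passive exhalation: V(t)/V₀ = e^(−t/τ) = e^(−0.83/0.672) = 0.2908.
Fraction remaining = 0.2908 → 29.08%.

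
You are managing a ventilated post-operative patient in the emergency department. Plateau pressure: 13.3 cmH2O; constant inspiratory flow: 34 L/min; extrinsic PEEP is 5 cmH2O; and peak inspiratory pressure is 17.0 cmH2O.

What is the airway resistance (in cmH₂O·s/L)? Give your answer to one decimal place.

Flow: 34 L/min ÷ 60 = 0.5667 L/s.
Raw = (PIP − Pplat) / flow = (17.0 − 13.3) / 0.5667 = 3.7 / 0.5667 = 6.529 cmH2O·s/L.

6.5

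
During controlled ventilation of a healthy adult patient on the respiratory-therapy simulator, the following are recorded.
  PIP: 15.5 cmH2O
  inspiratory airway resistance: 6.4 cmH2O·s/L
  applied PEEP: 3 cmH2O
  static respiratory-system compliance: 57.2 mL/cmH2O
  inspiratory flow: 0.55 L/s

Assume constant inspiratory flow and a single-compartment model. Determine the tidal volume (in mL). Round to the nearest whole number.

514

Equation of motion (constant flow): PIP = Vt/C + R·V̇ + PEEP.
Vt/C = PIP − R·V̇ − PEEP = 15.5 − 3.52 − 3 = 8.98 cmH2O.
Vt = C × 8.98 = 57.2 × 8.98 = 513.66 mL.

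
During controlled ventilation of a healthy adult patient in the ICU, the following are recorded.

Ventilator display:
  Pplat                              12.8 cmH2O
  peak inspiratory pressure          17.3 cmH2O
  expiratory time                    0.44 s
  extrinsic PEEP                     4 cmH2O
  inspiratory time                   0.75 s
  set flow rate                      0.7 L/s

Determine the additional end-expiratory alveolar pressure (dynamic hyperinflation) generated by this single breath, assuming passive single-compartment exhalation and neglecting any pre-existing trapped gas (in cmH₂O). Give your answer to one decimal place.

Vt = flow × Ti = 0.7 L/s × 0.75 s × 1000 mL/L = 525.0 mL.
R = (PIP − Pplat)/V̇ = (17.3 − 12.8) / 0.7 = 4.5/0.7 = 6.429 cmH2O·s/L.
C = Vt/(Pplat − PEEP) = 525.0 / (12.8 − 4) = 525.0/8.8 = 59.659 mL/cmH2O.
τ = R × C = 6.429 × 0.05966 L/cmH2O = 0.3836 s.
Fraction remaining = e^(−Te/τ) = e^(−0.44/0.3836) = 0.3176; trapped volume = 525.0 × 0.3176 = 166.74 mL.
Additional alveolar pressure from trapping ≈ V_trapped / C = 166.74 / 59.659 = 2.795 cmH2O.

2.8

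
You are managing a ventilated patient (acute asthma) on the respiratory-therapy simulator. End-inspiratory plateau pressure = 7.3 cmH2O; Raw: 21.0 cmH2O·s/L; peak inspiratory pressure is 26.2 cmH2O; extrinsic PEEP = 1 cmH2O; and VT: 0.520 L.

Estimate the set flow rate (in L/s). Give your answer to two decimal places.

0.90

flow = (PIP − Pplat) / Raw = 18.9 / 21.0 = 0.9 L/s.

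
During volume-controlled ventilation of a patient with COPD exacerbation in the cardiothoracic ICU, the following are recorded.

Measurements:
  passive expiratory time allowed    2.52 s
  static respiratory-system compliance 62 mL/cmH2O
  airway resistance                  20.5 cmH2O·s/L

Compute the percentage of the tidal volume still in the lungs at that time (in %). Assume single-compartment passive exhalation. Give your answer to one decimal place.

τ = R × C = 20.5 × 62 mL/cmH2O = 20.5 × 0.062 L/cmH2O = 1.271 s.
Passive exhalation: V(t)/V₀ = e^(−t/τ) = e^(−2.52/1.271) = 0.1377.
Fraction remaining = 0.1377 → 13.77%.

13.8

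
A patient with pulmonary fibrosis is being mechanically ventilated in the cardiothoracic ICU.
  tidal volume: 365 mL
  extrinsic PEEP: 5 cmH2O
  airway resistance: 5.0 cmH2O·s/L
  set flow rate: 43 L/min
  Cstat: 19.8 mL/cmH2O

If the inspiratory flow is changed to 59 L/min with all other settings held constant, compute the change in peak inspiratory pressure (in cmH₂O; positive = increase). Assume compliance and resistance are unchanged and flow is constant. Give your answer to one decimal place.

1.3

Flow: 43 L/min ÷ 60 = 0.7167 L/s.
New flow: 59 L/min ÷ 60 = 0.9833 L/s.
PIP = Vt/C + R·V̇ + PEEP (constant-flow equation of motion).
Only the resistive term changes: ΔPIP = R × ΔV̇ = 5.0 × (0.9833 − 0.7167) = 5.0 × 0.2666 = 1.333 cmH2O.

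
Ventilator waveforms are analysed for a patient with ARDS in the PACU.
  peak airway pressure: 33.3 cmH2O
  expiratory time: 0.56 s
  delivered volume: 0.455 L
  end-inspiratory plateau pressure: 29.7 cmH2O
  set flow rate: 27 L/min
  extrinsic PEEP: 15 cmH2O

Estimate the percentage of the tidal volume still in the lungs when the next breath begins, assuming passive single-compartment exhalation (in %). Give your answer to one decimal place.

Flow: 27 L/min ÷ 60 = 0.45 L/s.
R = (PIP − Pplat)/V̇ = (33.3 − 29.7) / 0.45 = 3.6/0.45 = 8.0 cmH2O·s/L.
C = Vt/(Pplat − PEEP) = 455.0 / (29.7 − 15) = 455.0/14.7 = 30.952 mL/cmH2O.
τ = R × C = 8.0 × 0.03095 L/cmH2O = 0.2476 s.
Fraction remaining at end-expiration = e^(−Te/τ) = e^(−0.56/0.2476) = 0.1042 → 10.42%.

10.4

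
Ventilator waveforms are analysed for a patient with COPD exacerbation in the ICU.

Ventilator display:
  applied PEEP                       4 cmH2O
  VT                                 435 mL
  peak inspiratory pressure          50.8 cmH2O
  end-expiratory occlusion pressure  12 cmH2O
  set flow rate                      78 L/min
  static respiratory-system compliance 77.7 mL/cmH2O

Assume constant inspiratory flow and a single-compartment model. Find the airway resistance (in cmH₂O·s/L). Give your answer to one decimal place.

Flow: 78 L/min ÷ 60 = 1.3 L/s.
Total PEEP = 12 cmH2O (set 4 + intrinsic 8); this is the baseline alveolar pressure.
Equation of motion (constant flow): PIP = Vt/C + R·V̇ + PEEP.
R·V̇ = PIP − Vt/C − PEEP = 50.8 − 435/77.7 − 12 = 50.8 − 5.598 − 12 = 33.202 cmH2O.
R = 33.202 / 1.3 = 25.54 cmH2O·s/L.

25.5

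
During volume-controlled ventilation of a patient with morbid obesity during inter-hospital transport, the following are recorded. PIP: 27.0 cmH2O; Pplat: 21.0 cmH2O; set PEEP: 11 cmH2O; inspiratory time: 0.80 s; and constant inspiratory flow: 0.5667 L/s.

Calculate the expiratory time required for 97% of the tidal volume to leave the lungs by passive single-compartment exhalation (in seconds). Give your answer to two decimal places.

Vt = flow × Ti = 0.5667 L/s × 0.80 s × 1000 mL/L = 453.36 mL.
R = (PIP − Pplat)/V̇ = (27.0 − 21.0) / 0.5667 = 6.0/0.5667 = 10.588 cmH2O·s/L.
C = Vt/(Pplat − PEEP) = 453.36 / (21.0 − 11) = 453.36/10.0 = 45.336 mL/cmH2O.
τ = R × C = 10.588 × 0.04534 L/cmH2O = 0.4801 s.
t = −τ·ln(1 − 0.97) = −0.4801·ln(0.03) = 1.683 s.

1.68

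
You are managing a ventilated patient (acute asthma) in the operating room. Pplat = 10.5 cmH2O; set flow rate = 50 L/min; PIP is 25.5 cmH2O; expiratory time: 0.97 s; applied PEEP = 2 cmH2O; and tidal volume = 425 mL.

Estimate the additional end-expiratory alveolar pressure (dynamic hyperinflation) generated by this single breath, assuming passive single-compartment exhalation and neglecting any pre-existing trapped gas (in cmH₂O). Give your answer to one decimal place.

2.9

Flow: 50 L/min ÷ 60 = 0.8333 L/s.
R = (PIP − Pplat)/V̇ = (25.5 − 10.5) / 0.8333 = 15.0/0.8333 = 18.001 cmH2O·s/L.
C = Vt/(Pplat − PEEP) = 425.0 / (10.5 − 2) = 425.0/8.5 = 50.0 mL/cmH2O.
τ = R × C = 18.001 × 0.05 L/cmH2O = 0.9001 s.
Fraction remaining = e^(−Te/τ) = e^(−0.97/0.9001) = 0.3404; trapped volume = 425.0 × 0.3404 = 144.67 mL.
Additional alveolar pressure from trapping ≈ V_trapped / C = 144.67 / 50.0 = 2.893 cmH2O.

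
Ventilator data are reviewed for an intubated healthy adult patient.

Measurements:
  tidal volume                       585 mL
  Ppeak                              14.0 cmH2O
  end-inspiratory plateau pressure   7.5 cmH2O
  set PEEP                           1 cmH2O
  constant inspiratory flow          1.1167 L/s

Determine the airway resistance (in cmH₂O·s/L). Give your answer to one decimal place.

Raw = (PIP − Pplat) / flow = (14.0 − 7.5) / 1.1167 = 6.5 / 1.1167 = 5.821 cmH2O·s/L.

5.8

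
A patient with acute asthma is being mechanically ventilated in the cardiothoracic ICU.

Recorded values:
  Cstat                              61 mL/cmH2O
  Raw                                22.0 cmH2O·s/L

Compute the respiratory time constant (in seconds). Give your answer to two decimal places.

1.34

τ = R × C = 22.0 × 61 mL/cmH2O = 22.0 × 0.061 L/cmH2O = 1.342 s.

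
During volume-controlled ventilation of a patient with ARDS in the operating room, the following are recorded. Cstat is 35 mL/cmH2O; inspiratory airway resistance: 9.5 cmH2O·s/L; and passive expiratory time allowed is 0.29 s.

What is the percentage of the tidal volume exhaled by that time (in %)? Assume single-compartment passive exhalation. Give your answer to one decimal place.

58.2

τ = R × C = 9.5 × 35 mL/cmH2O = 9.5 × 0.035 L/cmH2O = 0.3325 s.
Passive exhalation: V(t)/V₀ = e^(−t/τ) = e^(−0.29/0.3325) = 0.418.
Fraction exhaled = 1 − 0.418 = 0.582 → 58.2%.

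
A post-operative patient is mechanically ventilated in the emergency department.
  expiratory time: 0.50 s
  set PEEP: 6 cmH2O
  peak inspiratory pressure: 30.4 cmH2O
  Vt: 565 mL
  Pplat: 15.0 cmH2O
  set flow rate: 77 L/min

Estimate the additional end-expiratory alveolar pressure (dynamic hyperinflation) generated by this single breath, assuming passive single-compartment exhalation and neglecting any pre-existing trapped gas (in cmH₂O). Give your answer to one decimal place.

4.6

Flow: 77 L/min ÷ 60 = 1.2833 L/s.
R = (PIP − Pplat)/V̇ = (30.4 − 15.0) / 1.2833 = 15.4/1.2833 = 12.0 cmH2O·s/L.
C = Vt/(Pplat − PEEP) = 565.0 / (15.0 − 6) = 565.0/9.0 = 62.778 mL/cmH2O.
τ = R × C = 12.0 × 0.06278 L/cmH2O = 0.7534 s.
Fraction remaining = e^(−Te/τ) = e^(−0.50/0.7534) = 0.515; trapped volume = 565.0 × 0.515 = 290.98 mL.
Additional alveolar pressure from trapping ≈ V_trapped / C = 290.98 / 62.778 = 4.635 cmH2O.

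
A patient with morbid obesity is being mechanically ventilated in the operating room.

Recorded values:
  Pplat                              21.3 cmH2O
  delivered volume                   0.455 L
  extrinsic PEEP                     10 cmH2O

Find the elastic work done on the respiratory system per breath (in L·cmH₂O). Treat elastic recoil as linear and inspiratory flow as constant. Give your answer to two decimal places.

Elastic work ≈ ½ × (Pplat − PEEP) × Vt = 0.5 × (21.3 − 10) × 0.455 L = 0.5 × 11.3 × 0.455 = 2.571 L·cmH2O.

2.57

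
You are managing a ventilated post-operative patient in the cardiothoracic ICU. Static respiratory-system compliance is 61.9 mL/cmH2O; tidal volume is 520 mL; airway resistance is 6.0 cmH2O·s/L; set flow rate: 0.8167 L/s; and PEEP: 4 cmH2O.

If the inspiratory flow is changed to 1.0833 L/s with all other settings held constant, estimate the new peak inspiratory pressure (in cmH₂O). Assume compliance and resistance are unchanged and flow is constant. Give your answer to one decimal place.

18.9

PIP = Vt/C + R·V̇ + PEEP (constant-flow equation of motion).
Only the resistive term changes: ΔPIP = R × ΔV̇ = 6.0 × (1.0833 − 0.8167) = 6.0 × 0.2666 = 1.6 cmH2O.
Original PIP = 520/61.9 + 6.0×0.8167 + 4 = 17.301 cmH2O; new PIP = 17.301 + (1.6) = 18.901 cmH2O.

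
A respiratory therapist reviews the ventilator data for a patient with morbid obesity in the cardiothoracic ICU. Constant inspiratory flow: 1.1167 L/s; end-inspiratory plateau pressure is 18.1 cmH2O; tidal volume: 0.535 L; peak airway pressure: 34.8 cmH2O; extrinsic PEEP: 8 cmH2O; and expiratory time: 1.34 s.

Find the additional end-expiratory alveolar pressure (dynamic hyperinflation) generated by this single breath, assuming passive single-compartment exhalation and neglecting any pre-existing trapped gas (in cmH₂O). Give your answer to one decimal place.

1.9

R = (PIP − Pplat)/V̇ = (34.8 − 18.1) / 1.1167 = 16.7/1.1167 = 14.955 cmH2O·s/L.
C = Vt/(Pplat − PEEP) = 535.0 / (18.1 − 8) = 535.0/10.1 = 52.97 mL/cmH2O.
τ = R × C = 14.955 × 0.05297 L/cmH2O = 0.7922 s.
Fraction remaining = e^(−Te/τ) = e^(−1.34/0.7922) = 0.1842; trapped volume = 535.0 × 0.1842 = 98.547 mL.
Additional alveolar pressure from trapping ≈ V_trapped / C = 98.547 / 52.97 = 1.86 cmH2O.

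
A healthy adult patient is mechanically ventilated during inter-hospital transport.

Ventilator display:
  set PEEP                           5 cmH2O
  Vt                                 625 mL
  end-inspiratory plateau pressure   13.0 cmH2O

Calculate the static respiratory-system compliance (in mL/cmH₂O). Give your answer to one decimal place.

78.1

Cstat = Vt / (Pplat − PEEP) = 625 / (13.0 − 5) = 625 / 8.0 = 78.125 mL/cmH2O.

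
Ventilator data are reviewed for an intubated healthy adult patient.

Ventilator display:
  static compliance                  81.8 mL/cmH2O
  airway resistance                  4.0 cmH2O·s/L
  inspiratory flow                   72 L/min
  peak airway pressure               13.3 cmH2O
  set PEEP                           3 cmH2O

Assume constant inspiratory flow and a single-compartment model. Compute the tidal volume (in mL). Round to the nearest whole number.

Flow: 72 L/min ÷ 60 = 1.2 L/s.
Equation of motion (constant flow): PIP = Vt/C + R·V̇ + PEEP.
Vt/C = PIP − R·V̇ − PEEP = 13.3 − 4.8 − 3 = 5.5 cmH2O.
Vt = C × 5.5 = 81.8 × 5.5 = 449.9 mL.

450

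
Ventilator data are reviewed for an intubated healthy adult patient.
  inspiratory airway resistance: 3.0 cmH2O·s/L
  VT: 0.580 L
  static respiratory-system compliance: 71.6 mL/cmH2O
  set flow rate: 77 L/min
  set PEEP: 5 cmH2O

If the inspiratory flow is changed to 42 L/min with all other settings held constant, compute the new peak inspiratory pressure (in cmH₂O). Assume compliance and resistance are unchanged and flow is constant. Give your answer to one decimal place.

Flow: 77 L/min ÷ 60 = 1.2833 L/s.
New flow: 42 L/min ÷ 60 = 0.7 L/s.
PIP = Vt/C + R·V̇ + PEEP (constant-flow equation of motion).
Only the resistive term changes: ΔPIP = R × ΔV̇ = 3.0 × (0.7 − 1.2833) = 3.0 × -0.5833 = -1.75 cmH2O.
Original PIP = 580/71.6 + 3.0×1.2833 + 5 = 16.95 cmH2O; new PIP = 16.95 + (-1.75) = 15.2 cmH2O.

15.2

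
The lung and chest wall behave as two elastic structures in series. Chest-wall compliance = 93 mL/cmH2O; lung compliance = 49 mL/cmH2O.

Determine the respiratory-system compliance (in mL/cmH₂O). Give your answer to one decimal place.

Lung and chest wall are elastances in series: 1/Crs = 1/CL + 1/Ccw.
1/Crs = 1/49 + 1/93 = 0.03116.
Crs = 32.092 mL/cmH2O.

32.1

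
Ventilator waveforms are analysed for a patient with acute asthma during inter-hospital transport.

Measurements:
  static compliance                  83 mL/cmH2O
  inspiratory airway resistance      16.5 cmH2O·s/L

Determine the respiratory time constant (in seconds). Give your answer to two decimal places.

1.37

τ = R × C = 16.5 × 83 mL/cmH2O = 16.5 × 0.083 L/cmH2O = 1.37 s.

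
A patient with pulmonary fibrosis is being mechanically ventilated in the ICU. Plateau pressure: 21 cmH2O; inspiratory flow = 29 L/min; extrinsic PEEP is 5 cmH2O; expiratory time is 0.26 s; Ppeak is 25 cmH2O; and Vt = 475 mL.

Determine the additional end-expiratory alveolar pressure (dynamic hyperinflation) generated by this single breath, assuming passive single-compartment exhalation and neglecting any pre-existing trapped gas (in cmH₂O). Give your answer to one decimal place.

5.6

Flow: 29 L/min ÷ 60 = 0.4833 L/s.
R = (PIP − Pplat)/V̇ = (25 − 21) / 0.4833 = 4.0/0.4833 = 8.276 cmH2O·s/L.
C = Vt/(Pplat − PEEP) = 475.0 / (21 − 5) = 475.0/16.0 = 29.688 mL/cmH2O.
τ = R × C = 8.276 × 0.02969 L/cmH2O = 0.2457 s.
Fraction remaining = e^(−Te/τ) = e^(−0.26/0.2457) = 0.3471; trapped volume = 475.0 × 0.3471 = 164.87 mL.
Additional alveolar pressure from trapping ≈ V_trapped / C = 164.87 / 29.688 = 5.553 cmH2O.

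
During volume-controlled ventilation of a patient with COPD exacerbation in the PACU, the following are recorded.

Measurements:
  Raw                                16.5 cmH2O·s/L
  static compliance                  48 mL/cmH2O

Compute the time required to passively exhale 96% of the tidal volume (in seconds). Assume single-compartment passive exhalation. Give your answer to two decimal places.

τ = R × C = 16.5 × 48 mL/cmH2O = 16.5 × 0.048 L/cmH2O = 0.792 s.
Exhaled fraction f = 1 − e^(−t/τ) → t = −τ·ln(1 − f) = −0.792·ln(0.04) = 2.549 s.

2.55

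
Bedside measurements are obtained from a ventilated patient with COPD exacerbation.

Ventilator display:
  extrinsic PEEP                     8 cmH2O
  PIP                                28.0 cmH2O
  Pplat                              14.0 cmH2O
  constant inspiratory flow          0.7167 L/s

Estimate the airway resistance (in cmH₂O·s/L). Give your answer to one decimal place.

Raw = (PIP − Pplat) / flow = (28.0 − 14.0) / 0.7167 = 14.0 / 0.7167 = 19.534 cmH2O·s/L.

19.5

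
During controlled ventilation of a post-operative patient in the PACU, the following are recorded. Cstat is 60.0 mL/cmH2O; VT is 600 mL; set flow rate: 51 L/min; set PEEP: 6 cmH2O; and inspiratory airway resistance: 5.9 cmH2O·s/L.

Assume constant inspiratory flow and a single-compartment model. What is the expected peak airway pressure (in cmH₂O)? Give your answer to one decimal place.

Flow: 51 L/min ÷ 60 = 0.85 L/s.
Equation of motion (constant flow): PIP = Vt/C + R·V̇ + PEEP.
PIP = 600/60.0 + 5.9×0.85 + 6 = 10.0 + 5.015 + 6 = 21.015 cmH2O.

21.0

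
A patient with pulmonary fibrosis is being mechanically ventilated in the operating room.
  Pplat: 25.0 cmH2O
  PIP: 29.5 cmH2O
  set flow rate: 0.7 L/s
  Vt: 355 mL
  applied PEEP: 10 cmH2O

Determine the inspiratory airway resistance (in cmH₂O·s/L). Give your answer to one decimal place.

6.4

Raw = (PIP − Pplat) / flow = (29.5 − 25.0) / 0.7 = 4.5 / 0.7 = 6.429 cmH2O·s/L.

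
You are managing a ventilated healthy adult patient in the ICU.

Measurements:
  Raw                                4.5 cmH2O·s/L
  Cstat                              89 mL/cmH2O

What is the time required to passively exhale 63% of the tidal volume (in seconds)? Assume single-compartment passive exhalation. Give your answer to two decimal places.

0.40

τ = R × C = 4.5 × 89 mL/cmH2O = 4.5 × 0.089 L/cmH2O = 0.4005 s.
Exhaled fraction f = 1 − e^(−t/τ) → t = −τ·ln(1 − f) = −0.4005·ln(0.37) = 0.3982 s.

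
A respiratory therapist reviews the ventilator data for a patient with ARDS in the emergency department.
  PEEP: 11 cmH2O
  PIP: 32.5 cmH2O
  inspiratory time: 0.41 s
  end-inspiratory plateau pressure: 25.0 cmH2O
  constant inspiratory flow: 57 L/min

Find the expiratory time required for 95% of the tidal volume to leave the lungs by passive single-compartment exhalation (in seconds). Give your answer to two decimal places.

0.66

Flow: 57 L/min ÷ 60 = 0.95 L/s.
Vt = flow × Ti = 0.95 L/s × 0.41 s × 1000 mL/L = 389.5 mL.
R = (PIP − Pplat)/V̇ = (32.5 − 25.0) / 0.95 = 7.5/0.95 = 7.895 cmH2O·s/L.
C = Vt/(Pplat − PEEP) = 389.5 / (25.0 − 11) = 389.5/14.0 = 27.821 mL/cmH2O.
τ = R × C = 7.895 × 0.02782 L/cmH2O = 0.2196 s.
t = −τ·ln(1 − 0.95) = −0.2196·ln(0.05) = 0.6579 s.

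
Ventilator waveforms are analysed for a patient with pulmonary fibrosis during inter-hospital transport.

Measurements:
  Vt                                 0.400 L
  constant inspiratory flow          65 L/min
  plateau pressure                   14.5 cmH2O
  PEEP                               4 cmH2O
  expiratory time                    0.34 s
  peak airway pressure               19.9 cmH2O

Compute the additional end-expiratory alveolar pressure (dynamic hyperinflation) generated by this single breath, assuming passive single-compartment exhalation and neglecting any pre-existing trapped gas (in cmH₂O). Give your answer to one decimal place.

1.8

Flow: 65 L/min ÷ 60 = 1.0833 L/s.
R = (PIP − Pplat)/V̇ = (19.9 − 14.5) / 1.0833 = 5.4/1.0833 = 4.985 cmH2O·s/L.
C = Vt/(Pplat − PEEP) = 400.0 / (14.5 − 4) = 400.0/10.5 = 38.095 mL/cmH2O.
τ = R × C = 4.985 × 0.0381 L/cmH2O = 0.1899 s.
Fraction remaining = e^(−Te/τ) = e^(−0.34/0.1899) = 0.1669; trapped volume = 400.0 × 0.1669 = 66.76 mL.
Additional alveolar pressure from trapping ≈ V_trapped / C = 66.76 / 38.095 = 1.752 cmH2O.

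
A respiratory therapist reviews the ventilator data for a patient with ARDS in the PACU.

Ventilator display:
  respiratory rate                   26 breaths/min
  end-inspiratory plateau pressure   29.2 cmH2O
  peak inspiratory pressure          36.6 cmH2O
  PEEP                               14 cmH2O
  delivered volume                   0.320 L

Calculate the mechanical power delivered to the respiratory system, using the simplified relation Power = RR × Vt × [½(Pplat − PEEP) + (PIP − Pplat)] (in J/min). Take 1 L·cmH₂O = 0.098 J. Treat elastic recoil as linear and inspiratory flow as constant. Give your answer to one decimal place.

Per-breath work = Vt × [½(Pplat−PEEP) + (PIP−Pplat)] = 0.320 × [0.5×15.2 + 7.4] = 0.320 × 15.0 = 4.8 L·cmH2O.
Power = 26 × 4.8 = 124.8 L·cmH2O/min.
× 0.098 J/(L·cmH2O) → 12.23 J/min.

12.2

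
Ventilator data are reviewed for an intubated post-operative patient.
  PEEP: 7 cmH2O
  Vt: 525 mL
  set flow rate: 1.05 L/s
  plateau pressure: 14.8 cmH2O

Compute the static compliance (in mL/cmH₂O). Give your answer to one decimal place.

Cstat = Vt / (Pplat − PEEP) = 525 / (14.8 − 7) = 525 / 7.8 = 67.308 mL/cmH2O.

67.3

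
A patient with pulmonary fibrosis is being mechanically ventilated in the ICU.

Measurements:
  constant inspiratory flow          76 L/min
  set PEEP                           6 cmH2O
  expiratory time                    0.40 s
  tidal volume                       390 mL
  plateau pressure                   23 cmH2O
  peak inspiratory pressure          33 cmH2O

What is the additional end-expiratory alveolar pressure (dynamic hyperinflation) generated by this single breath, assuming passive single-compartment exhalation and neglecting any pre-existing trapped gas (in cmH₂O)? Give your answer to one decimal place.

Flow: 76 L/min ÷ 60 = 1.2667 L/s.
R = (PIP − Pplat)/V̇ = (33 − 23) / 1.2667 = 10.0/1.2667 = 7.895 cmH2O·s/L.
C = Vt/(Pplat − PEEP) = 390.0 / (23 − 6) = 390.0/17.0 = 22.941 mL/cmH2O.
τ = R × C = 7.895 × 0.02294 L/cmH2O = 0.1811 s.
Fraction remaining = e^(−Te/τ) = e^(−0.40/0.1811) = 0.1098; trapped volume = 390.0 × 0.1098 = 42.822 mL.
Additional alveolar pressure from trapping ≈ V_trapped / C = 42.822 / 22.941 = 1.867 cmH2O.

1.9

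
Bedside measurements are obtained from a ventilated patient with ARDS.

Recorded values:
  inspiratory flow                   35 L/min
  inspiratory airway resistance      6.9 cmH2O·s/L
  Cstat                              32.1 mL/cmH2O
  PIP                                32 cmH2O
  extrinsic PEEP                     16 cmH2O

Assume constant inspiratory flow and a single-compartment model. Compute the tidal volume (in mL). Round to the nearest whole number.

384

Flow: 35 L/min ÷ 60 = 0.5833 L/s.
Equation of motion (constant flow): PIP = Vt/C + R·V̇ + PEEP.
Vt/C = PIP − R·V̇ − PEEP = 32 − 4.025 − 16 = 11.975 cmH2O.
Vt = C × 11.975 = 32.1 × 11.975 = 384.4 mL.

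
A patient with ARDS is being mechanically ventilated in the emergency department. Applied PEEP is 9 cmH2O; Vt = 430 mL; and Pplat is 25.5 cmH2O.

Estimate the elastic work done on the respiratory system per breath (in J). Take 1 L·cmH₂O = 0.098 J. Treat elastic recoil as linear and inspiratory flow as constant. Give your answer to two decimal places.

Elastic work ≈ ½ × (Pplat − PEEP) × Vt = 0.5 × (25.5 − 9) × 0.430 L = 0.5 × 16.5 × 0.430 = 3.548 L·cmH2O.
× 0.098 J/(L·cmH2O) → 0.3477 J.

0.35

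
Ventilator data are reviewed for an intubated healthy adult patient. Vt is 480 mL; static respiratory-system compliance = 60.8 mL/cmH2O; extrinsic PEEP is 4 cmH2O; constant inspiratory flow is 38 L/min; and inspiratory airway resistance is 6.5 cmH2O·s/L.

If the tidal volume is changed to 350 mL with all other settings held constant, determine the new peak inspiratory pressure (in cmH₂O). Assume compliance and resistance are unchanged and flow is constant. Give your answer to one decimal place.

13.9

Flow: 38 L/min ÷ 60 = 0.6333 L/s.
PIP = Vt/C + R·V̇ + PEEP (constant-flow equation of motion).
Only the elastic term changes: ΔPIP = ΔVt / C = (350 − 480) / 60.8 = -2.138 cmH2O.
Original PIP = 480/60.8 + 6.5×0.6333 + 4 = 16.011 cmH2O; new PIP = 16.011 + (-2.138) = 13.873 cmH2O.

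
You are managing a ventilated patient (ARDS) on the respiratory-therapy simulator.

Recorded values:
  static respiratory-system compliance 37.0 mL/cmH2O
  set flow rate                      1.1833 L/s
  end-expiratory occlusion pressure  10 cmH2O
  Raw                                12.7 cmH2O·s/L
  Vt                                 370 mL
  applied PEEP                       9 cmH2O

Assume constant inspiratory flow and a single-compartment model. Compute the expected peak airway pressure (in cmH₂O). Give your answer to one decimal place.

Total PEEP = 10 cmH2O (set 9 + intrinsic 1); this is the baseline alveolar pressure.
Equation of motion (constant flow): PIP = Vt/C + R·V̇ + PEEP.
PIP = 370/37.0 + 12.7×1.1833 + 10 = 10.0 + 15.028 + 10 = 35.028 cmH2O.

35.0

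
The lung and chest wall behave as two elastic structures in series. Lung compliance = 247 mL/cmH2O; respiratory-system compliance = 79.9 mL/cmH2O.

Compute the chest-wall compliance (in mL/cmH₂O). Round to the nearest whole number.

1/Ccw = 1/Crs − 1/CL.
1/Ccw = 1/79.9 − 1/247 = 0.008467.
Ccw = 118.11 mL/cmH2O.

118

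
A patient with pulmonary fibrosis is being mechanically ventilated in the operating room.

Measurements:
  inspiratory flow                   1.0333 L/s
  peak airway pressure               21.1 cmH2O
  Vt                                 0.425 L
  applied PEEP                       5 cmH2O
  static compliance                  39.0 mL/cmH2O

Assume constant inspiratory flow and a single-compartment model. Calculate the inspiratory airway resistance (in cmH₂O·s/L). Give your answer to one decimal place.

5.0

Equation of motion (constant flow): PIP = Vt/C + R·V̇ + PEEP.
R·V̇ = PIP − Vt/C − PEEP = 21.1 − 425/39.0 − 5 = 21.1 − 10.897 − 5 = 5.203 cmH2O.
R = 5.203 / 1.0333 = 5.035 cmH2O·s/L.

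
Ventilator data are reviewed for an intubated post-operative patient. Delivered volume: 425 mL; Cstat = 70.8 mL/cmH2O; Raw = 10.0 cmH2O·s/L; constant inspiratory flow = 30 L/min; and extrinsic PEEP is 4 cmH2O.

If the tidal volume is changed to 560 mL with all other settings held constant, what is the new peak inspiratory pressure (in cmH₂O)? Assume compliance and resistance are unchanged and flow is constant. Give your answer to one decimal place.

16.9

Flow: 30 L/min ÷ 60 = 0.5 L/s.
PIP = Vt/C + R·V̇ + PEEP (constant-flow equation of motion).
Only the elastic term changes: ΔPIP = ΔVt / C = (560 − 425) / 70.8 = 1.907 cmH2O.
Original PIP = 425/70.8 + 10.0×0.5 + 4 = 15.003 cmH2O; new PIP = 15.003 + (1.907) = 16.91 cmH2O.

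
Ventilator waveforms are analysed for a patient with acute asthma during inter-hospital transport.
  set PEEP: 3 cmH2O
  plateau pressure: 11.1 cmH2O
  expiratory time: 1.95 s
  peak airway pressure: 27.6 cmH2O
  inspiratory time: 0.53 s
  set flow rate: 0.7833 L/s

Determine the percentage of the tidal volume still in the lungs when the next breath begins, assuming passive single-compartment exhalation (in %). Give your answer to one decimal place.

Vt = flow × Ti = 0.7833 L/s × 0.53 s × 1000 mL/L = 415.15 mL.
R = (PIP − Pplat)/V̇ = (27.6 − 11.1) / 0.7833 = 16.5/0.7833 = 21.065 cmH2O·s/L.
C = Vt/(Pplat − PEEP) = 415.15 / (11.1 − 3) = 415.15/8.1 = 51.253 mL/cmH2O.
τ = R × C = 21.065 × 0.05125 L/cmH2O = 1.08 s.
Fraction remaining at end-expiration = e^(−Te/τ) = e^(−1.95/1.08) = 0.1644 → 16.44%.

16.4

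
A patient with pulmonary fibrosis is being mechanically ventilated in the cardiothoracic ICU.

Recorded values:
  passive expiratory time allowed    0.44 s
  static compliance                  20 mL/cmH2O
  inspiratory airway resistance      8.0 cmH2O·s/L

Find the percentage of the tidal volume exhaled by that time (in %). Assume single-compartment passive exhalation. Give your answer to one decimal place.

τ = R × C = 8.0 × 20 mL/cmH2O = 8.0 × 0.020 L/cmH2O = 0.16 s.
Passive exhalation: V(t)/V₀ = e^(−t/τ) = e^(−0.44/0.16) = 0.06393.
Fraction exhaled = 1 − 0.06393 = 0.9361 → 93.61%.

93.6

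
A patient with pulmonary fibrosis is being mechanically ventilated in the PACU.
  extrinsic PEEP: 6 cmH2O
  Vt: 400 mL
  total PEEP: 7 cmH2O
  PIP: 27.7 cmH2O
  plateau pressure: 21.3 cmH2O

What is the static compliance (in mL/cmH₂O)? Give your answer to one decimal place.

28.0

End-expiratory occlusion gives total PEEP = 7 cmH2O (intrinsic PEEP = 7 − 6 = 1). Use total PEEP for the elastic gradient.
Cstat = Vt / (Pplat − PEEPtotal) = 400 / (21.3 − 7) = 400 / 14.3 = 27.972 mL/cmH2O.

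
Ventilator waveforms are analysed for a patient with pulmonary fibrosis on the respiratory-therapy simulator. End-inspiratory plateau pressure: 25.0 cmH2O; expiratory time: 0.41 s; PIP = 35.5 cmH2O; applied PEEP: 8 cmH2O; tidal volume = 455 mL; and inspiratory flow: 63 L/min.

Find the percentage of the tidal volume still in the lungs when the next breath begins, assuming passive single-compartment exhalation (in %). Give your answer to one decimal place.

Flow: 63 L/min ÷ 60 = 1.05 L/s.
R = (PIP − Pplat)/V̇ = (35.5 − 25.0) / 1.05 = 10.5/1.05 = 10.0 cmH2O·s/L.
C = Vt/(Pplat − PEEP) = 455.0 / (25.0 − 8) = 455.0/17.0 = 26.765 mL/cmH2O.
τ = R × C = 10.0 × 0.02677 L/cmH2O = 0.2677 s.
Fraction remaining at end-expiration = e^(−Te/τ) = e^(−0.41/0.2677) = 0.2162 → 21.62%.

21.6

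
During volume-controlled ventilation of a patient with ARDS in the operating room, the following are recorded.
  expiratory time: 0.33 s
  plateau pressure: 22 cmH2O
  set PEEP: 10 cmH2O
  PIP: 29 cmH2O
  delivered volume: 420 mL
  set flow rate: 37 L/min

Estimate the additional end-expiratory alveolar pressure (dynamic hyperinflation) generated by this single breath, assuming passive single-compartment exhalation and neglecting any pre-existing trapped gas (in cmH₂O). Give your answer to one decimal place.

5.2

Flow: 37 L/min ÷ 60 = 0.6167 L/s.
R = (PIP − Pplat)/V̇ = (29 − 22) / 0.6167 = 7.0/0.6167 = 11.351 cmH2O·s/L.
C = Vt/(Pplat − PEEP) = 420.0 / (22 − 10) = 420.0/12.0 = 35.0 mL/cmH2O.
τ = R × C = 11.351 × 0.035 L/cmH2O = 0.3973 s.
Fraction remaining = e^(−Te/τ) = e^(−0.33/0.3973) = 0.4358; trapped volume = 420.0 × 0.4358 = 183.04 mL.
Additional alveolar pressure from trapping ≈ V_trapped / C = 183.04 / 35.0 = 5.23 cmH2O.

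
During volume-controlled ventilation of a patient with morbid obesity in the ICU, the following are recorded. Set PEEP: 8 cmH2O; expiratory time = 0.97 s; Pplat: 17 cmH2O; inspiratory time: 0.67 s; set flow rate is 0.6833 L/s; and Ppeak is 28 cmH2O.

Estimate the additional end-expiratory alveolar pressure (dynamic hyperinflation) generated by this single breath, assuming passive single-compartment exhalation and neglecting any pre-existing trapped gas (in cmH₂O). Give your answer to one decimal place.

Vt = flow × Ti = 0.6833 L/s × 0.67 s × 1000 mL/L = 457.81 mL.
R = (PIP − Pplat)/V̇ = (28 − 17) / 0.6833 = 11.0/0.6833 = 16.098 cmH2O·s/L.
C = Vt/(Pplat − PEEP) = 457.81 / (17 − 8) = 457.81/9.0 = 50.868 mL/cmH2O.
τ = R × C = 16.098 × 0.05087 L/cmH2O = 0.8189 s.
Fraction remaining = e^(−Te/τ) = e^(−0.97/0.8189) = 0.3059; trapped volume = 457.81 × 0.3059 = 140.04 mL.
Additional alveolar pressure from trapping ≈ V_trapped / C = 140.04 / 50.868 = 2.753 cmH2O.

2.8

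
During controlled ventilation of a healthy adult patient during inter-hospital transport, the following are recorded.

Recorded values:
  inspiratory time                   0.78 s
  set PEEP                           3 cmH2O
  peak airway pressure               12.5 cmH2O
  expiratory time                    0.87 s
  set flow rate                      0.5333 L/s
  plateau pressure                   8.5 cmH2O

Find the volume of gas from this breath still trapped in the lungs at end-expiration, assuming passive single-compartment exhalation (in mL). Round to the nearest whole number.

Vt = flow × Ti = 0.5333 L/s × 0.78 s × 1000 mL/L = 415.97 mL.
R = (PIP − Pplat)/V̇ = (12.5 − 8.5) / 0.5333 = 4.0/0.5333 = 7.5 cmH2O·s/L.
C = Vt/(Pplat − PEEP) = 415.97 / (8.5 − 3) = 415.97/5.5 = 75.631 mL/cmH2O.
τ = R × C = 7.5 × 0.07563 L/cmH2O = 0.5672 s.
Fraction remaining = e^(−Te/τ) = e^(−0.87/0.5672) = 0.2157.
Trapped volume = 415.97 × 0.2157 = 89.725 mL.

90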